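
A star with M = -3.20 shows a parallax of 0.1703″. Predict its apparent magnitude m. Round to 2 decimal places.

d = 1/p = 1/0.1703″ = 5.872 pc.
m − M = 5 log₁₀ d − 5 = 5 log₁₀(5.872) − 5 = 3.8439 − 5 = -1.1561.
m = M + (m − M) = -3.20 + (-1.1561) = -4.36.

m = -4.36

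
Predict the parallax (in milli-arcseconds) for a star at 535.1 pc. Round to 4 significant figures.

1.869 mas

p = 1/d = 1/535.1 = 0.0018688 arcsec.
= 0.0018688 × 1000 = 1.8688 mas.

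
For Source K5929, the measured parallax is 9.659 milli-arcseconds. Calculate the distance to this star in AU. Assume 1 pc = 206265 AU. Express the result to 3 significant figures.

p = 9.659 milli-arcseconds = 0.009659 arcsec.
d = 1/p = 1/0.009659 = 103.53 pc.
In AU: 103.53 × 206265 = 2.1355 × 10^7 AU.

2.14 × 10^7 AU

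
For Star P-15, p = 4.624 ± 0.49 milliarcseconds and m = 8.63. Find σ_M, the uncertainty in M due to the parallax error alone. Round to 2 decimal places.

σ_M = 0.23 mag

M = m − 5 log₁₀ d + 5 = m + 5 log₁₀ p + 5, so ∂M/∂p = 5/(p ln 10).
σ_M = (5/ln 10) · (σ_p/p) = 2.1715 × 0.49/4.624 = 2.1715 × 0.10597 = 0.23011.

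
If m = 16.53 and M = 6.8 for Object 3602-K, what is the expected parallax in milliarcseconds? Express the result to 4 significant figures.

m − M = 16.53 − 6.8 = 9.73.
d = 10^((m−M)/5 + 1) = 10^2.946 = 883.08 pc.
p = 1/d = 1/883.08 = 0.0011324 arcsec = 1.1324 mas.

1.132 mas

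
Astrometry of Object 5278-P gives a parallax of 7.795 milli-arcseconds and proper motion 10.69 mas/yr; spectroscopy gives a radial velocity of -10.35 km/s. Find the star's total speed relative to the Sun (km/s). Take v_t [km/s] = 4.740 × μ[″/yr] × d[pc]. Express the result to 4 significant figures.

d = 1/p = 1/0.007795″ = 128.29 pc.
μ = 10.69 mas/yr = 0.01069 ″/yr.
v_t = 4.740 μ d = 4.740 × 0.01069 × 128.29 = 6.5005 km/s.
v = √(v_r² + v_t²) = √((-10.35)² + 6.5005²) = √149.379 = 12.222 km/s.

12.22 km/s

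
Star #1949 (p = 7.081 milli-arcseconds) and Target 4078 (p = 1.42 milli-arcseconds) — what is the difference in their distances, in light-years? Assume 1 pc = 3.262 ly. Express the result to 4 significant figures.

d_A = 1/0.007081″ = 141.22 pc; d_B = 1/0.001420″ = 704.23 pc.
|d_B − d_A| = |704.23 − 141.22| = 563.01 pc = 563.01 × 3.262 ly = 1836.5 ly.

1837 ly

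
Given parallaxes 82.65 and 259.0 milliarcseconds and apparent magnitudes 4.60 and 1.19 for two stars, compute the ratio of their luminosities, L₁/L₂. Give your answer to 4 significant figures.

L₁/L₂ = 0.4247

d₁ = 1/p₁ = 1/0.08265″ = 12.099 pc; d₂ = 1/p₂ = 1/0.2590″ = 3.861 pc.
M₁ = m₁ − 5 log₁₀ d₁ + 5 = 4.60 − 5.4137 + 5 = 4.1863.
M₂ = 1.19 − 2.9335 + 5 = 3.2565.
L₁/L₂ = 10^(0.4(M₂ − M₁)) = 10^(0.4 × (-0.9298)) = 10^(-0.37192) = 0.4247.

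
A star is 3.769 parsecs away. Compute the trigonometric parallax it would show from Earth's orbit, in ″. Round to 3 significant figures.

p = 1/d = 1/3.769 = 0.26532 arcsec.

0.265 ″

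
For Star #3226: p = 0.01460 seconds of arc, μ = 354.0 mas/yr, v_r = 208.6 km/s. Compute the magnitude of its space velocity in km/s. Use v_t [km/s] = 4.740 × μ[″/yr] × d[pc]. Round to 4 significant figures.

d = 1/p = 1/0.01460″ = 68.493 pc.
μ = 354.0 mas/yr = 0.3540 ″/yr.
v_t = 4.740 μ d = 4.740 × 0.3540 × 68.493 = 114.93 km/s.
v = √(v_r² + v_t²) = √(208.6² + 114.93²) = √56722.9 = 238.17 km/s.

238.2 km/s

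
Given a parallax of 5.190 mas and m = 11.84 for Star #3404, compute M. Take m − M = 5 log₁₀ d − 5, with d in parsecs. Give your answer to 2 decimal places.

d = 1/p = 1/0.005190″ = 192.68 pc.
m − M = 5 log₁₀(192.68) − 5 = 11.4242 − 5 = 6.4242.
M = m − (m − M) = 11.84 − 6.4242 = 5.42.

M = 5.42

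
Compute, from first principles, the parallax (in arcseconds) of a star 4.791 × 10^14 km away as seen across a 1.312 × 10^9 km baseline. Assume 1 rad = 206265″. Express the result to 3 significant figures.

0.565 arcsec

θ ≈ B/d = (1.312 × 10^9) / (4.791 × 10^14) = 2.7385 × 10^-6 rad.
In arcseconds: 2.7385 × 10^-6 × 206265 = 0.56486″.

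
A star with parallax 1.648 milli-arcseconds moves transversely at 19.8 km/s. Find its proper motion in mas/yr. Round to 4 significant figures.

6.884 mas/yr

d = 1/p = 1/0.001648″ = 606.8 pc.
μ = v_t / (4.74 d) = 19.8 / (4.74 × 606.8) = 19.8 / 2876.2 = 0.0068841 ″/yr = 6.8841 mas/yr.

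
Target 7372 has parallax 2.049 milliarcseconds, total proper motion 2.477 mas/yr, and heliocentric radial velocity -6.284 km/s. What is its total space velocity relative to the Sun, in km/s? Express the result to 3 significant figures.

8.50 km/s

d = 1/p = 1/0.002049″ = 488.04 pc.
μ = 2.477 mas/yr = 0.002477 ″/yr.
v_t = 4.740 μ d = 4.740 × 0.002477 × 488.04 = 5.7301 km/s.
v = √(v_r² + v_t²) = √((-6.284)² + 5.7301²) = √72.3227 = 8.5043 km/s.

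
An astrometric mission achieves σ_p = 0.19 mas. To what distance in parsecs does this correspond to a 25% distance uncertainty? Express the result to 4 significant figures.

1316 pc

σ_d/d = σ_p/p, so the condition is σ_p/p ≤ 0.25, i.e. p ≥ σ_p/0.25.
p_min = 0.19/0.25 = 0.76 mas = 0.00076 arcsec.
d_max = 1/p_min = 1/0.00076 = 1315.8 pc.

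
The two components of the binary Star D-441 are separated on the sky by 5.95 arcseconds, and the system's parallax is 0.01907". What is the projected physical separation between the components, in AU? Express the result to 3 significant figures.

d = 1/p = 1/0.01907″ = 52.438 pc.
At distance d (pc), an angle of θ arcsec spans θ·d AU: s = 5.95 × 52.438 = 312.01 AU.

312 AU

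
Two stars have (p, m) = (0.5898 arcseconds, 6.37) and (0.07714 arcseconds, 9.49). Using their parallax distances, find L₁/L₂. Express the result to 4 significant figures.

d₁ = 1/p₁ = 1/0.5898″ = 1.6955 pc; d₂ = 1/p₂ = 1/0.07714″ = 12.963 pc.
M₁ = m₁ − 5 log₁₀ d₁ + 5 = 6.37 − 1.1465 + 5 = 10.2235.
M₂ = 9.49 − 5.5635 + 5 = 8.9265.
L₁/L₂ = 10^(0.4(M₂ − M₁)) = 10^(0.4 × (-1.2970)) = 10^(-0.51880) = 0.30283.

L₁/L₂ = 0.3028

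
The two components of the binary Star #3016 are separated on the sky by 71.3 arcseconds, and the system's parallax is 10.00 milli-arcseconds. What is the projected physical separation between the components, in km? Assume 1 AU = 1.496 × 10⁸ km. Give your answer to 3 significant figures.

1.07 × 10^12 km

d = 1/p = 1/0.01000″ = 100 pc.
At distance d (pc), an angle of θ arcsec spans θ·d AU: s = 71.3 × 100 = 7130 AU.
= 7130 × 1.496 × 10⁸ km = 1.0666 × 10^12 km.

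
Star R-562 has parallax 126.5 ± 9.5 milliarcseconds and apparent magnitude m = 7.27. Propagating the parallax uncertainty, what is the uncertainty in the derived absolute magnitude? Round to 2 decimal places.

M = m − 5 log₁₀ d + 5 = m + 5 log₁₀ p + 5, so ∂M/∂p = 5/(p ln 10).
σ_M = (5/ln 10) · (σ_p/p) = 2.1715 × 9.5/126.5 = 2.1715 × 0.075099 = 0.16308.

σ_M = 0.16 mag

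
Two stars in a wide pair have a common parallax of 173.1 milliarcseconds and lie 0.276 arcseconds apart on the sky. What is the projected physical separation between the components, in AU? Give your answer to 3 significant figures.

d = 1/p = 1/0.1731″ = 5.777 pc.
At distance d (pc), an angle of θ arcsec spans θ·d AU: s = 0.276 × 5.777 = 1.5945 AU.

1.59 AU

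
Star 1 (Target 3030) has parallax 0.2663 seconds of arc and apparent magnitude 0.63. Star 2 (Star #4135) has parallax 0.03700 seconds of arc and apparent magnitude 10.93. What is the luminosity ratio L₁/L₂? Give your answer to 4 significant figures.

L₁/L₂ = 254.5

d₁ = 1/p₁ = 1/0.2663″ = 3.7552 pc; d₂ = 1/p₂ = 1/0.03700″ = 27.027 pc.
M₁ = m₁ − 5 log₁₀ d₁ + 5 = 0.63 − 2.8732 + 5 = 2.7568.
M₂ = 10.93 − 7.1590 + 5 = 8.7710.
L₁/L₂ = 10^(0.4(M₂ − M₁)) = 10^(0.4 × 6.0142) = 10^2.40568 = 254.5.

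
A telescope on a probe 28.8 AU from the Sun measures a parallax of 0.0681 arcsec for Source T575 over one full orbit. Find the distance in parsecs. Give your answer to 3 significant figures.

423 pc

With baseline B (in AU) and parallax p (in arcsec), d = B/p parsecs.
d = 28.8 / 0.0681 = 422.91 pc.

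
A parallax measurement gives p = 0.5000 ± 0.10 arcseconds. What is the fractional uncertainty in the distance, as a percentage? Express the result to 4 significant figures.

20.00%

For d = 1/p, |σ_d/d| = |σ_p/p|.
σ_p/p = 0.10 / 0.5000 = 0.2 = 20%.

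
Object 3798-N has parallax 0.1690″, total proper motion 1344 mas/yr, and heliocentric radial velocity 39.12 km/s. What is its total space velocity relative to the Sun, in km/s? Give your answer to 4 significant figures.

54.33 km/s

d = 1/p = 1/0.1690″ = 5.9172 pc.
μ = 1344 mas/yr = 1.344 ″/yr.
v_t = 4.740 μ d = 4.740 × 1.344 × 5.9172 = 37.696 km/s.
v = √(v_r² + v_t²) = √(39.12² + 37.696²) = √2951.36 = 54.326 km/s.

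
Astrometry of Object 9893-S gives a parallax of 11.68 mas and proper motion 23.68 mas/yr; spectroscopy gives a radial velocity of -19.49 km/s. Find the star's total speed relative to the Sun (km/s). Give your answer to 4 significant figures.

d = 1/p = 1/0.01168″ = 85.616 pc.
μ = 23.68 mas/yr = 0.02368 ″/yr.
v_t = 4.740 μ d = 4.740 × 0.02368 × 85.616 = 9.6098 km/s.
v = √(v_r² + v_t²) = √((-19.49)² + 9.6098²) = √472.208 = 21.73 km/s.

21.73 km/s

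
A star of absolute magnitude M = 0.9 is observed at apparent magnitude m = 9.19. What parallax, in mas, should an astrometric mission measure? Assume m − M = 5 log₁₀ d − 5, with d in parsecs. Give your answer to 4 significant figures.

2.198 mas

m − M = 9.19 − 0.9 = 8.29.
d = 10^((m−M)/5 + 1) = 10^2.658 = 454.99 pc.
p = 1/d = 1/454.99 = 0.0021979 arcsec = 2.1979 mas.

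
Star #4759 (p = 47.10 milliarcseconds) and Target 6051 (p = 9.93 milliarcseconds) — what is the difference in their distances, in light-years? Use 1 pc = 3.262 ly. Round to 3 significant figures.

259 ly

d_A = 1/0.04710″ = 21.231 pc; d_B = 1/0.009930″ = 100.7 pc.
|d_B − d_A| = |100.7 − 21.231| = 79.469 pc = 79.469 × 3.262 ly = 259.23 ly.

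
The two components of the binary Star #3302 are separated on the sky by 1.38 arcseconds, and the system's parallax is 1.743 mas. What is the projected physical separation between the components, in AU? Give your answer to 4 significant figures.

d = 1/p = 1/0.001743″ = 573.72 pc.
At distance d (pc), an angle of θ arcsec spans θ·d AU: s = 1.38 × 573.72 = 791.73 AU.

791.7 AU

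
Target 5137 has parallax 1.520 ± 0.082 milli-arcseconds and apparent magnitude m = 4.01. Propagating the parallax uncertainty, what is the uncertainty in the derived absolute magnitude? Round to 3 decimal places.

σ_M = 0.117 mag

M = m − 5 log₁₀ d + 5 = m + 5 log₁₀ p + 5, so ∂M/∂p = 5/(p ln 10).
σ_M = (5/ln 10) · (σ_p/p) = 2.1715 × 0.082/1.520 = 2.1715 × 0.053947 = 0.11715.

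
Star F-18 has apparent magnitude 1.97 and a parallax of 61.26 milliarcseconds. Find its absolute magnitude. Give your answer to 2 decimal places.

d = 1/p = 1/0.06126″ = 16.324 pc.
m − M = 5 log₁₀(16.324) − 5 = 6.0641 − 5 = 1.0641.
M = m − (m − M) = 1.97 − 1.0641 = 0.91.

M = 0.91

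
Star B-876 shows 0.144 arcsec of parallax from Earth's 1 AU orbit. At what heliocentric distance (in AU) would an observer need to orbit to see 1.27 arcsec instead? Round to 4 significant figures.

8.819 AU

Parallax scales linearly with baseline: p ∝ B, so B = p_target / p_Earth × 1 AU.
B = 1.27 / 0.144 = 8.8194 AU.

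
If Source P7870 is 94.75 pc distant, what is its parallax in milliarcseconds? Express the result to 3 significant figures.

p = 1/d = 1/94.75 = 0.010554 arcsec.
= 0.010554 × 1000 = 10.554 mas.

10.6 mas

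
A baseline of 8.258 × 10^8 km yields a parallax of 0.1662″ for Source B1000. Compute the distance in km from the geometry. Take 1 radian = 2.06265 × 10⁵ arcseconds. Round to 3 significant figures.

θ = 0.1662″ = 0.1662/206265 = 8.0576 × 10^-7 rad.
d = B/θ = (8.258 × 10^8) / (8.0576 × 10^-7) = 1.0249 × 10^15 km.

1.02 × 10^15 km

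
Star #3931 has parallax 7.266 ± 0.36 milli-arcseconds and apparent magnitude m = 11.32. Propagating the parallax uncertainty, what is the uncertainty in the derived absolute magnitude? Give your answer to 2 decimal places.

σ_M = 0.11 mag

M = m − 5 log₁₀ d + 5 = m + 5 log₁₀ p + 5, so ∂M/∂p = 5/(p ln 10).
σ_M = (5/ln 10) · (σ_p/p) = 2.1715 × 0.36/7.266 = 2.1715 × 0.049546 = 0.10759.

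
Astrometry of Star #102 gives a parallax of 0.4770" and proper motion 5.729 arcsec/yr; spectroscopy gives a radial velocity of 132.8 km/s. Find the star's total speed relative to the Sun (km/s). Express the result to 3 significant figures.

d = 1/p = 1/0.4770″ = 2.0964 pc.
v_t = 4.740 μ d = 4.740 × 5.729 × 2.0964 = 56.929 km/s.
v = √(v_r² + v_t²) = √(132.8² + 56.929²) = √20876.8 = 144.49 km/s.

144 km/s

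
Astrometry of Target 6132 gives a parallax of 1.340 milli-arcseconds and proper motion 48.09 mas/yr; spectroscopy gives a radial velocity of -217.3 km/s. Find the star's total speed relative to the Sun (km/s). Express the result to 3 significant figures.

d = 1/p = 1/0.001340″ = 746.27 pc.
μ = 48.09 mas/yr = 0.04809 ″/yr.
v_t = 4.740 μ d = 4.740 × 0.04809 × 746.27 = 170.11 km/s.
v = √(v_r² + v_t²) = √((-217.3)² + 170.11²) = √76156.7 = 275.97 km/s.

276 km/s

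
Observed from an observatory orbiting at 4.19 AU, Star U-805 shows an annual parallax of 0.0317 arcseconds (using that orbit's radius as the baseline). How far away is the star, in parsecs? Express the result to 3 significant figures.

With baseline B (in AU) and parallax p (in arcsec), d = B/p parsecs.
d = 4.19 / 0.0317 = 132.18 pc.

132 pc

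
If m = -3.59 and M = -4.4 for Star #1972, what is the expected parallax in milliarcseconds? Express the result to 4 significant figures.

68.87 mas

m − M = -3.59 − (-4.4) = 0.81.
d = 10^((m−M)/5 + 1) = 10^1.162 = 14.521 pc.
p = 1/d = 1/14.521 = 0.068866 arcsec = 68.866 mas.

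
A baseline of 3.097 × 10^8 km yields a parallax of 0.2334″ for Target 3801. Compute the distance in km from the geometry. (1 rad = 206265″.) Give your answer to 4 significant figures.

2.737 × 10^14 km

θ = 0.2334″ = 0.2334/206265 = 1.1316 × 10^-6 rad.
d = B/θ = (3.097 × 10^8) / (1.1316 × 10^-6) = 2.7368 × 10^14 km.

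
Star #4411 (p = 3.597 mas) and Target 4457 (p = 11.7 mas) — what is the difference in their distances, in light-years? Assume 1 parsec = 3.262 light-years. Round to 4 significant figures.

628.1 ly

d_A = 1/0.003597″ = 278.01 pc; d_B = 1/0.01170″ = 85.47 pc.
|d_B − d_A| = |85.47 − 278.01| = 192.54 pc = 192.54 × 3.262 ly = 628.07 ly.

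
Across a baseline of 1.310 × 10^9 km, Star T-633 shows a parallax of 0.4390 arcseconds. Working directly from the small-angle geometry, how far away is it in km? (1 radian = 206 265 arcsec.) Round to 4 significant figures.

θ = 0.4390″ = 0.4390/206265 = 2.1283 × 10^-6 rad.
d = B/θ = (1.310 × 10^9) / (2.1283 × 10^-6) = 6.1551 × 10^14 km.

6.155 × 10^14 km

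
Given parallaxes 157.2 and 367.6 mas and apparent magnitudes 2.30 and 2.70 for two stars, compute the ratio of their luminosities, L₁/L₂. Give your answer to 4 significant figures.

d₁ = 1/p₁ = 1/0.1572″ = 6.3613 pc; d₂ = 1/p₂ = 1/0.3676″ = 2.7203 pc.
M₁ = m₁ − 5 log₁₀ d₁ + 5 = 2.30 − 4.0177 + 5 = 3.2823.
M₂ = 2.70 − 2.1731 + 5 = 5.5269.
L₁/L₂ = 10^(0.4(M₂ − M₁)) = 10^(0.4 × 2.2446) = 10^0.89784 = 7.9039.

L₁/L₂ = 7.904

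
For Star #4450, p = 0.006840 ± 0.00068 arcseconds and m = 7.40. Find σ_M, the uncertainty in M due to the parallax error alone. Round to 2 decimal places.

M = m − 5 log₁₀ d + 5 = m + 5 log₁₀ p + 5, so ∂M/∂p = 5/(p ln 10).
σ_M = (5/ln 10) · (σ_p/p) = 2.1715 × 0.00068/0.006840 = 2.1715 × 0.099415 = 0.21588.

σ_M = 0.22 mag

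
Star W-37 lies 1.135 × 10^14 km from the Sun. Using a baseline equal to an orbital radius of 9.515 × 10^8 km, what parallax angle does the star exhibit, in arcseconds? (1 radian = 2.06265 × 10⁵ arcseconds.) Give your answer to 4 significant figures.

θ ≈ B/d = (9.515 × 10^8) / (1.135 × 10^14) = 8.3833 × 10^-6 rad.
In arcseconds: 8.3833 × 10^-6 × 206265 = 1.7292″.

1.729 arcsec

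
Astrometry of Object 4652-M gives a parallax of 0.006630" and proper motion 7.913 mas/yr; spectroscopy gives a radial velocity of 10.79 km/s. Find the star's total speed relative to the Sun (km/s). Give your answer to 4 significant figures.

d = 1/p = 1/0.006630″ = 150.83 pc.
μ = 7.913 mas/yr = 0.007913 ″/yr.
v_t = 4.740 μ d = 4.740 × 0.007913 × 150.83 = 5.6573 km/s.
v = √(v_r² + v_t²) = √(10.79² + 5.6573²) = √148.429 = 12.183 km/s.

12.18 km/s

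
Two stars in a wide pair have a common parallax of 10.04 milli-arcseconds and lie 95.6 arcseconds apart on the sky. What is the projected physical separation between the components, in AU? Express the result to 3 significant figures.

9520 AU

d = 1/p = 1/0.01004″ = 99.602 pc.
At distance d (pc), an angle of θ arcsec spans θ·d AU: s = 95.6 × 99.602 = 9522 AU.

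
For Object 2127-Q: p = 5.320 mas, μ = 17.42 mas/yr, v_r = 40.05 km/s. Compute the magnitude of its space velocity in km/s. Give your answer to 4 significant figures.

42.95 km/s

d = 1/p = 1/0.005320″ = 187.97 pc.
μ = 17.42 mas/yr = 0.01742 ″/yr.
v_t = 4.740 μ d = 4.740 × 0.01742 × 187.97 = 15.521 km/s.
v = √(v_r² + v_t²) = √(40.05² + 15.521²) = √1844.9 = 42.952 km/s.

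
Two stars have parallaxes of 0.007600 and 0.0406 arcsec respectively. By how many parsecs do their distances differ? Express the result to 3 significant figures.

107 pc

d_A = 1/0.007600″ = 131.58 pc; d_B = 1/0.04060″ = 24.631 pc.
|d_B − d_A| = |24.631 − 131.58| = 106.95 pc.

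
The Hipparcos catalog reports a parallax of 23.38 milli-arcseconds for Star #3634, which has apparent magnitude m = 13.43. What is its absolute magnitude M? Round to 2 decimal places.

M = 10.27

d = 1/p = 1/0.02338″ = 42.772 pc.
m − M = 5 log₁₀(42.772) − 5 = 8.1558 − 5 = 3.1558.
M = m − (m − M) = 13.43 − 3.1558 = 10.27.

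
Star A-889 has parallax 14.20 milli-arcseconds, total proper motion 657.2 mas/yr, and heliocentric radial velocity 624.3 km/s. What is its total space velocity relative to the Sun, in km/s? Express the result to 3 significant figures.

d = 1/p = 1/0.01420″ = 70.423 pc.
μ = 657.2 mas/yr = 0.6572 ″/yr.
v_t = 4.740 μ d = 4.740 × 0.6572 × 70.423 = 219.38 km/s.
v = √(v_r² + v_t²) = √(624.3² + 219.38²) = √437878 = 661.72 km/s.

662 km/s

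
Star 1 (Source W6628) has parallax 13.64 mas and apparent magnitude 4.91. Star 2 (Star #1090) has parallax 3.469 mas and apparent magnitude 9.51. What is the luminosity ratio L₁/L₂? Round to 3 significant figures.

d₁ = 1/p₁ = 1/0.01364″ = 73.314 pc; d₂ = 1/p₂ = 1/0.003469″ = 288.27 pc.
M₁ = m₁ − 5 log₁₀ d₁ + 5 = 4.91 − 9.3259 + 5 = 0.5841.
M₂ = 9.51 − 12.2990 + 5 = 2.2110.
L₁/L₂ = 10^(0.4(M₂ − M₁)) = 10^(0.4 × 1.6269) = 10^0.65076 = 4.4747.

L₁/L₂ = 4.47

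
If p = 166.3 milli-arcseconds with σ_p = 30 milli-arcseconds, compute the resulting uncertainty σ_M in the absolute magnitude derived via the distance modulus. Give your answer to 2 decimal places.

σ_M = 0.39 mag

M = m − 5 log₁₀ d + 5 = m + 5 log₁₀ p + 5, so ∂M/∂p = 5/(p ln 10).
σ_M = (5/ln 10) · (σ_p/p) = 2.1715 × 30/166.3 = 2.1715 × 0.1804 = 0.39174.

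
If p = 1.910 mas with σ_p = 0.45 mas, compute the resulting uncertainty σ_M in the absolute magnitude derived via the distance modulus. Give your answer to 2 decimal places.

σ_M = 0.51 mag

M = m − 5 log₁₀ d + 5 = m + 5 log₁₀ p + 5, so ∂M/∂p = 5/(p ln 10).
σ_M = (5/ln 10) · (σ_p/p) = 2.1715 × 0.45/1.910 = 2.1715 × 0.2356 = 0.51161.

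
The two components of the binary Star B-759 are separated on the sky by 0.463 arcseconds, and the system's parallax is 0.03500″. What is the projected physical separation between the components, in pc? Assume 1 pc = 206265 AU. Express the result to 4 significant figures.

6.413 × 10^-5 pc

d = 1/p = 1/0.03500″ = 28.571 pc.
At distance d (pc), an angle of θ arcsec spans θ·d AU: s = 0.463 × 28.571 = 13.228 AU.
= 13.228 / 206265 = 6.4131 × 10^-5 pc.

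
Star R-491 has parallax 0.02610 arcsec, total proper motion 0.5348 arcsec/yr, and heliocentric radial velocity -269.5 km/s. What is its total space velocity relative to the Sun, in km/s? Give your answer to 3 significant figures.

286 km/s

d = 1/p = 1/0.02610″ = 38.314 pc.
v_t = 4.740 μ d = 4.740 × 0.5348 × 38.314 = 97.124 km/s.
v = √(v_r² + v_t²) = √((-269.5)² + 97.124²) = √82063.3 = 286.47 km/s.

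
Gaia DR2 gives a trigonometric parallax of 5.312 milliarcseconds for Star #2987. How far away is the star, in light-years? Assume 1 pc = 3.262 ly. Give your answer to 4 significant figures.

p = 5.312 milliarcseconds = 0.005312 arcsec.
d = 1/p = 1/0.005312 = 188.25 pc.
In light-years: 188.25 × 3.262 = 614.07 ly.

614.1 light years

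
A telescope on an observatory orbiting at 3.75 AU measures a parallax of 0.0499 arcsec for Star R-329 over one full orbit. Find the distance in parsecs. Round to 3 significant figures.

With baseline B (in AU) and parallax p (in arcsec), d = B/p parsecs.
d = 3.75 / 0.0499 = 75.15 pc.

75.2 pc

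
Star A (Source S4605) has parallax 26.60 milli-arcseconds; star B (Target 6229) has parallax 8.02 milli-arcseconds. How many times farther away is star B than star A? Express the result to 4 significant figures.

3.317

Since d = 1/p, d_B/d_A = p_A/p_B.
= 26.60 / 8.02 = 3.3167.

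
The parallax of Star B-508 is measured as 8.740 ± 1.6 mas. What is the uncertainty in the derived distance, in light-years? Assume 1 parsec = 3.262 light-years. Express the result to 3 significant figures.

68.3 ly

d = 1/p, so σ_d = σ_p / p².
σ_d = 0.00160 / (0.008740)² = 0.00160 / 0.000076388 = 20.946 pc = 20.946 × 3.262 ly = 68.326 ly.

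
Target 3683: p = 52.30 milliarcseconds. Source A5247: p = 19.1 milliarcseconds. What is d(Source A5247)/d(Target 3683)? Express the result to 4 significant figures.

2.738

Since d = 1/p, d_B/d_A = p_A/p_B.
= 52.30 / 19.1 = 2.7382.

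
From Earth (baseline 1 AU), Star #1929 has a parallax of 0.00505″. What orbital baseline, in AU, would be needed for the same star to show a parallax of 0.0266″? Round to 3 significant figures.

Parallax scales linearly with baseline: p ∝ B, so B = p_target / p_Earth × 1 AU.
B = 0.0266 / 0.00505 = 5.2673 AU.

5.27 AU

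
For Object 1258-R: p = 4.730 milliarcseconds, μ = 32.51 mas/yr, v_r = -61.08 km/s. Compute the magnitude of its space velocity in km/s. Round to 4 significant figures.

69.23 km/s

d = 1/p = 1/0.004730″ = 211.42 pc.
μ = 32.51 mas/yr = 0.03251 ″/yr.
v_t = 4.740 μ d = 4.740 × 0.03251 × 211.42 = 32.579 km/s.
v = √(v_r² + v_t²) = √((-61.08)² + 32.579²) = √4792.16 = 69.225 km/s.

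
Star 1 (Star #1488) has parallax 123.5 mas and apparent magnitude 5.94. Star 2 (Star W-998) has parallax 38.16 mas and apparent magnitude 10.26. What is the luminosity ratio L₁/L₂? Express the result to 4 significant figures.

L₁/L₂ = 5.104

d₁ = 1/p₁ = 1/0.1235″ = 8.0972 pc; d₂ = 1/p₂ = 1/0.03816″ = 26.205 pc.
M₁ = m₁ − 5 log₁₀ d₁ + 5 = 5.94 − 4.5417 + 5 = 6.3983.
M₂ = 10.26 − 7.0919 + 5 = 8.1681.
L₁/L₂ = 10^(0.4(M₂ − M₁)) = 10^(0.4 × 1.7698) = 10^0.70792 = 5.1041.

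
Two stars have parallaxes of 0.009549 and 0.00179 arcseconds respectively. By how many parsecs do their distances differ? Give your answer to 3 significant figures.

d_A = 1/0.009549″ = 104.72 pc; d_B = 1/0.001790″ = 558.66 pc.
|d_B − d_A| = |558.66 − 104.72| = 453.94 pc.

454 pc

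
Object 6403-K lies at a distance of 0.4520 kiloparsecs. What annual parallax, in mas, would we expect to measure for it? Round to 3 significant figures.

2.21 mas

d = 0.4520 kpc = 452 pc.
p = 1/d = 1/452 = 0.0022124 arcsec.
= 0.0022124 × 1000 = 2.2124 mas.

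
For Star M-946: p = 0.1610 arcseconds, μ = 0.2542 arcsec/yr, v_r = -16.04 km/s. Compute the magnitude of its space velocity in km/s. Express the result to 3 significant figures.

d = 1/p = 1/0.1610″ = 6.2112 pc.
v_t = 4.740 μ d = 4.740 × 0.2542 × 6.2112 = 7.4839 km/s.
v = √(v_r² + v_t²) = √((-16.04)² + 7.4839²) = √313.29 = 17.7 km/s.

17.7 km/s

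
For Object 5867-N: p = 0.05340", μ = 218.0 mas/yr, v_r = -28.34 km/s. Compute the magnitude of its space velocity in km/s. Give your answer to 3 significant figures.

34.3 km/s

d = 1/p = 1/0.05340″ = 18.727 pc.
μ = 218.0 mas/yr = 0.2180 ″/yr.
v_t = 4.740 μ d = 4.740 × 0.2180 × 18.727 = 19.351 km/s.
v = √(v_r² + v_t²) = √((-28.34)² + 19.351²) = √1177.62 = 34.316 km/s.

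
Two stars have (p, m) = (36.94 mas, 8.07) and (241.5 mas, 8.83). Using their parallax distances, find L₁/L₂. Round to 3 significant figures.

L₁/L₂ = 86.1

d₁ = 1/p₁ = 1/0.03694″ = 27.071 pc; d₂ = 1/p₂ = 1/0.2415″ = 4.1408 pc.
M₁ = m₁ − 5 log₁₀ d₁ + 5 = 8.07 − 7.1625 + 5 = 5.9075.
M₂ = 8.83 − 3.0854 + 5 = 10.7446.
L₁/L₂ = 10^(0.4(M₂ − M₁)) = 10^(0.4 × 4.8371) = 10^1.93484 = 86.068.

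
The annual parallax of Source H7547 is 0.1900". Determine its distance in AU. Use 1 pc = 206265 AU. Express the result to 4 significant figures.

1.086 × 10^6 AU

d = 1/p = 1/0.1900 = 5.2632 pc.
In AU: 5.2632 × 206265 = 1.0856 × 10^6 AU.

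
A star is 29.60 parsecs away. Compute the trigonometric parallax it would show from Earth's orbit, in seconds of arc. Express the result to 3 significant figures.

p = 1/d = 1/29.6 = 0.033784 arcsec.

0.0338 arcsec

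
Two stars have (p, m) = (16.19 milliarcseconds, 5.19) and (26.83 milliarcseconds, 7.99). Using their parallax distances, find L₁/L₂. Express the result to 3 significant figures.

d₁ = 1/p₁ = 1/0.01619″ = 61.767 pc; d₂ = 1/p₂ = 1/0.02683″ = 37.272 pc.
M₁ = m₁ − 5 log₁₀ d₁ + 5 = 5.19 − 8.9538 + 5 = 1.2362.
M₂ = 7.99 − 7.8569 + 5 = 5.1331.
L₁/L₂ = 10^(0.4(M₂ − M₁)) = 10^(0.4 × 3.8969) = 10^1.55876 = 36.204.

L₁/L₂ = 36.2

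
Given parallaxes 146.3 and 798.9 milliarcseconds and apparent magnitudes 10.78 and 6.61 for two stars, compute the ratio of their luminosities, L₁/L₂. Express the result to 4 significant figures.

L₁/L₂ = 0.6405

d₁ = 1/p₁ = 1/0.1463″ = 6.8353 pc; d₂ = 1/p₂ = 1/0.7989″ = 1.2517 pc.
M₁ = m₁ − 5 log₁₀ d₁ + 5 = 10.78 − 4.1738 + 5 = 11.6062.
M₂ = 6.61 − 0.4875 + 5 = 11.1225.
L₁/L₂ = 10^(0.4(M₂ − M₁)) = 10^(0.4 × (-0.4837)) = 10^(-0.19348) = 0.6405.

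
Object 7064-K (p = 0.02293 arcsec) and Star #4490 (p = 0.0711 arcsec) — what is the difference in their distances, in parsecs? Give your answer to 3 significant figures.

d_A = 1/0.02293″ = 43.611 pc; d_B = 1/0.07110″ = 14.065 pc.
|d_B − d_A| = |14.065 − 43.611| = 29.546 pc.

29.5 pc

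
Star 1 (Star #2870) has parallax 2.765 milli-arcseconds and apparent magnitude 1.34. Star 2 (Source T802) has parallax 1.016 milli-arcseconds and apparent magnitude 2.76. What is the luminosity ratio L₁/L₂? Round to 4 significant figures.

L₁/L₂ = 0.4993

d₁ = 1/p₁ = 1/0.002765″ = 361.66 pc; d₂ = 1/p₂ = 1/0.001016″ = 984.25 pc.
M₁ = m₁ − 5 log₁₀ d₁ + 5 = 1.34 − 12.7915 + 5 = -6.4515.
M₂ = 2.76 − 14.9655 + 5 = -7.2055.
L₁/L₂ = 10^(0.4(M₂ − M₁)) = 10^(0.4 × (-0.7540)) = 10^(-0.30160) = 0.49934.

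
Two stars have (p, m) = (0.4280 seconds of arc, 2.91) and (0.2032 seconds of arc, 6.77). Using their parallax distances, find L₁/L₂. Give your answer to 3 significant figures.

d₁ = 1/p₁ = 1/0.4280″ = 2.3364 pc; d₂ = 1/p₂ = 1/0.2032″ = 4.9213 pc.
M₁ = m₁ − 5 log₁₀ d₁ + 5 = 2.91 − 1.8427 + 5 = 6.0673.
M₂ = 6.77 − 3.4604 + 5 = 8.3096.
L₁/L₂ = 10^(0.4(M₂ − M₁)) = 10^(0.4 × 2.2423) = 10^0.89692 = 7.8871.

L₁/L₂ = 7.89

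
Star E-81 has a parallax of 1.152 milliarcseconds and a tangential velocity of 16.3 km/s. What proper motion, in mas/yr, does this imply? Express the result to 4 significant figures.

3.962 mas/yr

d = 1/p = 1/0.001152″ = 868.06 pc.
μ = v_t / (4.74 d) = 16.3 / (4.74 × 868.06) = 16.3 / 4114.6 = 0.0039615 ″/yr = 3.9615 mas/yr.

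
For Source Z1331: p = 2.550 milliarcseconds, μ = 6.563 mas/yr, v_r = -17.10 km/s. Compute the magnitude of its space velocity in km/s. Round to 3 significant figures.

21.0 km/s

d = 1/p = 1/0.002550″ = 392.16 pc.
μ = 6.563 mas/yr = 0.006563 ″/yr.
v_t = 4.740 μ d = 4.740 × 0.006563 × 392.16 = 12.2 km/s.
v = √(v_r² + v_t²) = √((-17.10)² + 12.2²) = √441.25 = 21.006 km/s.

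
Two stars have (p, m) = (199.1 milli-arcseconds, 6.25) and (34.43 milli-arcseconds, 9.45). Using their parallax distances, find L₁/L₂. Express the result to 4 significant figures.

L₁/L₂ = 0.5698

d₁ = 1/p₁ = 1/0.1991″ = 5.0226 pc; d₂ = 1/p₂ = 1/0.03443″ = 29.044 pc.
M₁ = m₁ − 5 log₁₀ d₁ + 5 = 6.25 − 3.5046 + 5 = 7.7454.
M₂ = 9.45 − 7.3153 + 5 = 7.1347.
L₁/L₂ = 10^(0.4(M₂ − M₁)) = 10^(0.4 × (-0.6107)) = 10^(-0.24428) = 0.5698.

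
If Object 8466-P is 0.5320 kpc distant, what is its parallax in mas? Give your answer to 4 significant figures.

d = 0.5320 kpc = 532 pc.
p = 1/d = 1/532 = 0.0018797 arcsec.
= 0.0018797 × 1000 = 1.8797 mas.

1.880 mas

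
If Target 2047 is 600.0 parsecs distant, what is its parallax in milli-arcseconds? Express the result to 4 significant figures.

p = 1/d = 1/600 = 0.0016667 arcsec.
= 0.0016667 × 1000 = 1.6667 mas.

1.667 mas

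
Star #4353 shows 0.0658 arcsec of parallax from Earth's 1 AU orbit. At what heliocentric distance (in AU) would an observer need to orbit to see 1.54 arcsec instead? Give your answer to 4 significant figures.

Parallax scales linearly with baseline: p ∝ B, so B = p_target / p_Earth × 1 AU.
B = 1.54 / 0.0658 = 23.404 AU.

23.40 AU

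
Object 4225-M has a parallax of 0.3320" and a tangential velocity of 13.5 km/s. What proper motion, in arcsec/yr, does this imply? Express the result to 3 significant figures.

d = 1/p = 1/0.3320″ = 3.012 pc.
μ = v_t / (4.74 d) = 13.5 / (4.74 × 3.012) = 13.5 / 14.277 = 0.94558 ″/yr.

0.946 arcsec/yr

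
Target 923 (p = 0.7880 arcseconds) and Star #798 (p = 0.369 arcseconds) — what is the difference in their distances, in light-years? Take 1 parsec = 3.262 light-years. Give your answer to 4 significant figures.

d_A = 1/0.7880″ = 1.269 pc; d_B = 1/0.3690″ = 2.71 pc.
|d_B − d_A| = |2.71 − 1.269| = 1.441 pc = 1.441 × 3.262 ly = 4.7005 ly.

4.701 ly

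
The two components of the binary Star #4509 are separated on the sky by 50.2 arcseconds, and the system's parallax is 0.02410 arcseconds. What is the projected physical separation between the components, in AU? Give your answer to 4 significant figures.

2083 AU

d = 1/p = 1/0.02410″ = 41.494 pc.
At distance d (pc), an angle of θ arcsec spans θ·d AU: s = 50.2 × 41.494 = 2083 AU.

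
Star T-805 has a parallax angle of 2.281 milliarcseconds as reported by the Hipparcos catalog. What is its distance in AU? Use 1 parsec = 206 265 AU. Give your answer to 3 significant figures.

9.04 × 10^7 AU

p = 2.281 milliarcseconds = 0.002281 arcsec.
d = 1/p = 1/0.002281 = 438.4 pc.
In AU: 438.4 × 206265 = 9.0427 × 10^7 AU.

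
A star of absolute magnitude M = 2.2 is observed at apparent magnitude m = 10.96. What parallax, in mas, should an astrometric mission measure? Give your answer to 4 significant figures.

1.770 mas

m − M = 10.96 − 2.2 = 8.76.
d = 10^((m−M)/5 + 1) = 10^2.752 = 564.94 pc.
p = 1/d = 1/564.94 = 0.0017701 arcsec = 1.7701 mas.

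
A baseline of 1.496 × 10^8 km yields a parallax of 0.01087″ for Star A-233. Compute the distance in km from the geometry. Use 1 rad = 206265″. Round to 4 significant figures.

2.839 × 10^15 km

θ = 0.01087″ = 0.01087/206265 = 5.2699 × 10^-8 rad.
d = B/θ = (1.496 × 10^8) / (5.2699 × 10^-8) = 2.8388 × 10^15 km.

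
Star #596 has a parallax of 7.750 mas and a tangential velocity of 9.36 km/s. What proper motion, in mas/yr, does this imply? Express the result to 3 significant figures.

d = 1/p = 1/0.007750″ = 129.03 pc.
μ = v_t / (4.74 d) = 9.36 / (4.74 × 129.03) = 9.36 / 611.6 = 0.015304 ″/yr = 15.304 mas/yr.

15.3 mas/yr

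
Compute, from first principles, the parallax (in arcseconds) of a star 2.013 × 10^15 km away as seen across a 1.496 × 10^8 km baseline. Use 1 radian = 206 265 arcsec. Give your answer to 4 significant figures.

θ ≈ B/d = (1.496 × 10^8) / (2.013 × 10^15) = 7.4317 × 10^-8 rad.
In arcseconds: 7.4317 × 10^-8 × 206265 = 0.015329″.

0.01533 arcsec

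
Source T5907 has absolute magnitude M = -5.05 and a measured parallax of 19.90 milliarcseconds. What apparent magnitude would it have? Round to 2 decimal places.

m = -1.54

d = 1/p = 1/0.01990″ = 50.251 pc.
m − M = 5 log₁₀ d − 5 = 5 log₁₀(50.251) − 5 = 8.5057 − 5 = 3.5057.
m = M + (m − M) = -5.05 + 3.5057 = -1.54.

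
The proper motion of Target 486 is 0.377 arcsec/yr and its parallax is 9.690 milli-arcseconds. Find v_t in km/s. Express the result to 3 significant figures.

d = 1/p = 1/0.009690″ = 103.2 pc.
v_t = 4.74 × μ × d = 4.74 × 0.377 × 103.2 = 184.42 km/s.

184 km/s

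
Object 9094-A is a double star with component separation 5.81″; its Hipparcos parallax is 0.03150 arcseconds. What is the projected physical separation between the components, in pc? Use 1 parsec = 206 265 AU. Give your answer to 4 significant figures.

d = 1/p = 1/0.03150″ = 31.746 pc.
At distance d (pc), an angle of θ arcsec spans θ·d AU: s = 5.81 × 31.746 = 184.44 AU.
= 184.44 / 206265 = 0.00089419 pc.

0.0008942 pc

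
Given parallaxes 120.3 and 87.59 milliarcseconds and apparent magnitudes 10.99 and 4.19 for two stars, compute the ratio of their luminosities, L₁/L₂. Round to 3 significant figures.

L₁/L₂ = 0.00101

d₁ = 1/p₁ = 1/0.1203″ = 8.3126 pc; d₂ = 1/p₂ = 1/0.08759″ = 11.417 pc.
M₁ = m₁ − 5 log₁₀ d₁ + 5 = 10.99 − 4.5987 + 5 = 11.3913.
M₂ = 4.19 − 5.2878 + 5 = 3.9022.
L₁/L₂ = 10^(0.4(M₂ − M₁)) = 10^(0.4 × (-7.4891)) = 10^(-2.99564) = 0.0010101.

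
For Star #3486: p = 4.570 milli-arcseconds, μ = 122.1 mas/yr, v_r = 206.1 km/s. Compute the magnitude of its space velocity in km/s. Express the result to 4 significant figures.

d = 1/p = 1/0.004570″ = 218.82 pc.
μ = 122.1 mas/yr = 0.1221 ″/yr.
v_t = 4.740 μ d = 4.740 × 0.1221 × 218.82 = 126.64 km/s.
v = √(v_r² + v_t²) = √(206.1² + 126.64²) = √58514.9 = 241.9 km/s.

241.9 km/s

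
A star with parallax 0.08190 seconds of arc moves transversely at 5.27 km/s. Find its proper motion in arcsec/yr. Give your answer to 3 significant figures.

0.0911 arcsec/yr

d = 1/p = 1/0.08190″ = 12.21 pc.
μ = v_t / (4.74 d) = 5.27 / (4.74 × 12.21) = 5.27 / 57.875 = 0.091058 ″/yr.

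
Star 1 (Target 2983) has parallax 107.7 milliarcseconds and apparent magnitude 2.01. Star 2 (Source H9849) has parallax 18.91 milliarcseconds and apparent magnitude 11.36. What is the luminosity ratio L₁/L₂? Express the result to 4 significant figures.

L₁/L₂ = 169.4

d₁ = 1/p₁ = 1/0.1077″ = 9.2851 pc; d₂ = 1/p₂ = 1/0.01891″ = 52.882 pc.
M₁ = m₁ − 5 log₁₀ d₁ + 5 = 2.01 − 4.8389 + 5 = 2.1711.
M₂ = 11.36 − 8.6165 + 5 = 7.7435.
L₁/L₂ = 10^(0.4(M₂ − M₁)) = 10^(0.4 × 5.5724) = 10^2.22896 = 169.42.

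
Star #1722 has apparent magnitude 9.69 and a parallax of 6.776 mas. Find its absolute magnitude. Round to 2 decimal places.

d = 1/p = 1/0.006776″ = 147.58 pc.
m − M = 5 log₁₀(147.58) − 5 = 10.8451 − 5 = 5.8451.
M = m − (m − M) = 9.69 − 5.8451 = 3.84.

M = 3.84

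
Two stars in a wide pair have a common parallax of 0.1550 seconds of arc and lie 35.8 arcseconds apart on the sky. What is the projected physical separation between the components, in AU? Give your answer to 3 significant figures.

231 AU

d = 1/p = 1/0.1550″ = 6.4516 pc.
At distance d (pc), an angle of θ arcsec spans θ·d AU: s = 35.8 × 6.4516 = 230.97 AU.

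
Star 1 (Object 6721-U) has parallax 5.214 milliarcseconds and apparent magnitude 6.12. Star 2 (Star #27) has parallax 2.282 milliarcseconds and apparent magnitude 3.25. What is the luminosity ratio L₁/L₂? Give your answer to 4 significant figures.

L₁/L₂ = 0.01362

d₁ = 1/p₁ = 1/0.005214″ = 191.79 pc; d₂ = 1/p₂ = 1/0.002282″ = 438.21 pc.
M₁ = m₁ − 5 log₁₀ d₁ + 5 = 6.12 − 11.4141 + 5 = -0.2941.
M₂ = 3.25 − 13.2084 + 5 = -4.9584.
L₁/L₂ = 10^(0.4(M₂ − M₁)) = 10^(0.4 × (-4.6643)) = 10^(-1.86572) = 0.013623.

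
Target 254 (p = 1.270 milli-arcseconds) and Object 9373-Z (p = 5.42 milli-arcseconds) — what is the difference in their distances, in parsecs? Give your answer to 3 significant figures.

d_A = 1/0.001270″ = 787.4 pc; d_B = 1/0.005420″ = 184.5 pc.
|d_B − d_A| = |184.5 − 787.4| = 602.9 pc.

603 pc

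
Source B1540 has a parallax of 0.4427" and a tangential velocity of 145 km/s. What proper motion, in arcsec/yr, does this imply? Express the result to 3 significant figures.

13.5 arcsec/yr

d = 1/p = 1/0.4427″ = 2.2589 pc.
μ = v_t / (4.74 d) = 145 / (4.74 × 2.2589) = 145 / 10.707 = 13.543 ″/yr.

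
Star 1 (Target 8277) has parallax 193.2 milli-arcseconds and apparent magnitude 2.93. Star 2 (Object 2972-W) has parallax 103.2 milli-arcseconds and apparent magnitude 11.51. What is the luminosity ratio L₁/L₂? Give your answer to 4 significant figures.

L₁/L₂ = 771.5

d₁ = 1/p₁ = 1/0.1932″ = 5.176 pc; d₂ = 1/p₂ = 1/0.1032″ = 9.6899 pc.
M₁ = m₁ − 5 log₁₀ d₁ + 5 = 2.93 − 3.5700 + 5 = 4.3600.
M₂ = 11.51 − 4.9316 + 5 = 11.5784.
L₁/L₂ = 10^(0.4(M₂ − M₁)) = 10^(0.4 × 7.2184) = 10^2.88736 = 771.54.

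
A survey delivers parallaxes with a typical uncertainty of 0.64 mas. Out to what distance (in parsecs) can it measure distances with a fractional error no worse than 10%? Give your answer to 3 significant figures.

156 pc

σ_d/d = σ_p/p, so the condition is σ_p/p ≤ 0.10, i.e. p ≥ σ_p/0.10.
p_min = 0.64/0.10 = 6.4 mas = 0.0064 arcsec.
d_max = 1/p_min = 1/0.0064 = 156.25 pc.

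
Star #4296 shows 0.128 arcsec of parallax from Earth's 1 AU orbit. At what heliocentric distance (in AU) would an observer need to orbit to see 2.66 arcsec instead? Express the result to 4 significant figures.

Parallax scales linearly with baseline: p ∝ B, so B = p_target / p_Earth × 1 AU.
B = 2.66 / 0.128 = 20.781 AU.

20.78 AU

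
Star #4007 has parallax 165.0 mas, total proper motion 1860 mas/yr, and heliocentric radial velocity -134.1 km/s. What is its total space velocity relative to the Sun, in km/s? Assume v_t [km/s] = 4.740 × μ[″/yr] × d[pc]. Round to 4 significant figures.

144.4 km/s

d = 1/p = 1/0.1650″ = 6.0606 pc.
μ = 1860 mas/yr = 1.860 ″/yr.
v_t = 4.740 μ d = 4.740 × 1.860 × 6.0606 = 53.433 km/s.
v = √(v_r² + v_t²) = √((-134.1)² + 53.433²) = √20837.9 = 144.35 km/s.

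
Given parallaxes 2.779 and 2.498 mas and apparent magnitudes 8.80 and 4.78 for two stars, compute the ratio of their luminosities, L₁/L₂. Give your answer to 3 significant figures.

d₁ = 1/p₁ = 1/0.002779″ = 359.84 pc; d₂ = 1/p₂ = 1/0.002498″ = 400.32 pc.
M₁ = m₁ − 5 log₁₀ d₁ + 5 = 8.80 − 12.7805 + 5 = 1.0195.
M₂ = 4.78 − 13.0120 + 5 = -3.2320.
L₁/L₂ = 10^(0.4(M₂ − M₁)) = 10^(0.4 × (-4.2515)) = 10^(-1.70060) = 0.019925.

L₁/L₂ = 0.0199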